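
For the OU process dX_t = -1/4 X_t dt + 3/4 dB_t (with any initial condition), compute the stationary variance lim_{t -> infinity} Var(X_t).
lim Var(X_t) = 9/8

The OU SDE dX = -theta X dt + sigma dB admits the integrating factor exp(theta t): d(exp(theta t) X_t) = sigma exp(theta t) dB_t. Integrating from 0 to t gives X_t = x_0 * exp(-theta t) + sigma * int_0^t exp(-theta (t-s)) dB_s for any initial x_0. The Itô integral has variance (by the Itô isometry) sigma^2 * int_0^t exp(-2 theta (t - s)) ds = sigma^2 * (1 - exp(-2 theta t)) / (2 theta), independent of x_0.
With theta = 1/4, sigma = 3/4:
  Var(X_t) = (3/4)^2 * (1 - exp(-2*1/4 t)) / (2 * 1/4) = 9/8 - 9*exp(-t/2)/8.
As t -> infinity, exp(-2*1/4 t) -> 0, so the stationary variance is sigma^2 / (2 theta) = 9/8.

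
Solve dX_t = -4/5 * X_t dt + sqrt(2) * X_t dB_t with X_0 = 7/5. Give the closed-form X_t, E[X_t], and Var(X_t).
X_t = 7/5 * exp((-9/5) t + (sqrt(2)) B_t); E[X_t] = 7*exp(-4*t/5)/5; Var(X_t) = (49*exp(2*t) - 49)*exp(-8*t/5)/25

For GBM dX = mu X dt + sigma X dB with X_0 = x_0, apply Itô to Y = log X: dY = (mu - sigma^2/2) dt + sigma dB, so Y_t = log(x_0) + (mu - sigma^2/2) t + sigma B_t and hence X_t = x_0 * exp((mu - sigma^2/2) t + sigma B_t).
With mu = -4/5, sigma = sqrt(2), x_0 = 7/5, this gives:
  X_t = 7/5 * exp((-9/5) * t + (sqrt(2)) * B_t).
Since sigma*B_t ~ Normal(0, sigma^2 t), E[exp(sigma*B_t)] = exp(sigma^2 t / 2); so E[X_t] = x_0 * exp((mu - sigma^2/2) t) * exp(sigma^2 t / 2) = x_0 * exp(mu t) = 7*exp(-4*t/5)/5.
Var(X_t) = E[X_t^2] - (E[X_t])^2 = x_0^2 * exp(2 mu t) * (exp(sigma^2 t) - 1) = (49*exp(2*t) - 49)*exp(-8*t/5)/25.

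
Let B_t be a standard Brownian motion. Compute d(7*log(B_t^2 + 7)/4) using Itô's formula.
d(7*log(B_t^2 + 7)/4) = (7*(7 - B_t^2)/(4*(B_t^2 + 7)^2)) dt + (7*B_t/(2*(B_t^2 + 7))) dB_t

Itô's formula for f(B_t) gives d f(B_t) = f'(B_t) dB_t + (1/2) f''(B_t) dt. Compute derivatives of f(x) = 7*log(x^2 + 7)/4:
  f'(x)  = 7*x/(2*(x^2 + 7))
  f''(x) = 7*(7 - x^2)/(2*(x^2 + 7)^2)
Substitute x = B_t and multiply the f'' term by 1/2:
  drift     = (1/2) * (7*(7 - x^2)/(2*(x^2 + 7)^2)) evaluated at B_t = 7*(7 - B_t^2)/(4*(B_t^2 + 7)^2)
  diffusion = (7*x/(2*(x^2 + 7))) evaluated at B_t = 7*B_t/(2*(B_t^2 + 7))
Therefore d(7*log(B_t^2 + 7)/4) = (7*(7 - B_t^2)/(4*(B_t^2 + 7)^2)) dt + (7*B_t/(2*(B_t^2 + 7))) dB_t.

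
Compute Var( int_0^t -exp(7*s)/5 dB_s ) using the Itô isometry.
Var = exp(14*t)/350 - 1/350

The Itô integral of a deterministic integrand f(s) has mean 0 because each increment f(s) * (B_{s+ds} - B_s) has mean 0. By the Itô isometry:
  Var( int_0^t f(s) dB_s ) = E[ (int_0^t f(s) dB_s)^2 ] = int_0^t f(s)^2 ds.
Here f(s) = -exp(7*s)/5, so f(s)^2 = exp(14*s)/25. Integrate:
  int_0^t (exp(14*s)/25) ds = exp(14*t)/350 - 1/350.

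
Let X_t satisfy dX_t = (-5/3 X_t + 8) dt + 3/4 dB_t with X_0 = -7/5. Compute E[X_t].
E[X_t] = 24/5 - 31*exp(-5*t/3)/5

Taking expectations and using E[dB_t] = 0, the mean m(t) = E[X_t] satisfies the ODE m'(t) = a m(t) + b with m(0) = x_0. With a = -5/3, b = 8, x_0 = -7/5, the solution is
  m(t) = x_0 * exp(a t) + (b/a) * (exp(a t) - 1)
       = (-7/5) * exp((-5/3) t) + (8/(-5/3)) * (exp((-5/3) t) - 1)
       = 24/5 - 31*exp(-5*t/3)/5.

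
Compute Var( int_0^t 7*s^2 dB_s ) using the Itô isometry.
Var = 49*t^5/5

The Itô integral of a deterministic integrand f(s) has mean 0 because each increment f(s) * (B_{s+ds} - B_s) has mean 0. By the Itô isometry:
  Var( int_0^t f(s) dB_s ) = E[ (int_0^t f(s) dB_s)^2 ] = int_0^t f(s)^2 ds.
Here f(s) = 7*s^2, so f(s)^2 = 49*s^4. Integrate:
  int_0^t (49*s^4) ds = 49*t^5/5.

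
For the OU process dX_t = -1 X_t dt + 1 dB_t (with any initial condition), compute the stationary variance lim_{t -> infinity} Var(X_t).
lim Var(X_t) = 1/2

The OU SDE dX = -theta X dt + sigma dB admits the integrating factor exp(theta t): d(exp(theta t) X_t) = sigma exp(theta t) dB_t. Integrating from 0 to t gives X_t = x_0 * exp(-theta t) + sigma * int_0^t exp(-theta (t-s)) dB_s for any initial x_0. The Itô integral has variance (by the Itô isometry) sigma^2 * int_0^t exp(-2 theta (t - s)) ds = sigma^2 * (1 - exp(-2 theta t)) / (2 theta), independent of x_0.
With theta = 1, sigma = 1:
  Var(X_t) = (1)^2 * (1 - exp(-2*1 t)) / (2 * 1) = 1/2 - exp(-2*t)/2.
As t -> infinity, exp(-2*1 t) -> 0, so the stationary variance is sigma^2 / (2 theta) = 1/2.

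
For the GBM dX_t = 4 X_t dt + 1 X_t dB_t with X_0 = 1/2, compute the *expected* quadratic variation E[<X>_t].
E[<X>_t] = exp(9*t)/36 - 1/36

<X>_t = int_0^t (1 * X_s)^2 ds. Taking expectation inside the integral: E[<X>_t] = 1^2 * int_0^t E[X_s^2] ds. For GBM, E[X_s^2] = x_0^2 * exp((2 mu + sigma^2) s). Integrating:
  E[<X>_t] = 1^2 * (1/2)^2 * (exp((2*4 + 1^2) t) - 1) / (2*4 + 1^2)
           = 1^2 * (1/2)^2 * (exp(9 t) - 1) / 9 = exp(9*t)/36 - 1/36.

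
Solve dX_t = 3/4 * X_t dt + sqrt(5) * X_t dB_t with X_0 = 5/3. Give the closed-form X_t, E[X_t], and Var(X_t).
X_t = 5/3 * exp((-7/4) t + (sqrt(5)) B_t); E[X_t] = 5*exp(3*t/4)/3; Var(X_t) = 25*(exp(5*t) - 1)*exp(3*t/2)/9

For GBM dX = mu X dt + sigma X dB with X_0 = x_0, apply Itô to Y = log X: dY = (mu - sigma^2/2) dt + sigma dB, so Y_t = log(x_0) + (mu - sigma^2/2) t + sigma B_t and hence X_t = x_0 * exp((mu - sigma^2/2) t + sigma B_t).
With mu = 3/4, sigma = sqrt(5), x_0 = 5/3, this gives:
  X_t = 5/3 * exp((-7/4) * t + (sqrt(5)) * B_t).
Since sigma*B_t ~ Normal(0, sigma^2 t), E[exp(sigma*B_t)] = exp(sigma^2 t / 2); so E[X_t] = x_0 * exp((mu - sigma^2/2) t) * exp(sigma^2 t / 2) = x_0 * exp(mu t) = 5*exp(3*t/4)/3.
Var(X_t) = E[X_t^2] - (E[X_t])^2 = x_0^2 * exp(2 mu t) * (exp(sigma^2 t) - 1) = 25*(exp(5*t) - 1)*exp(3*t/2)/9.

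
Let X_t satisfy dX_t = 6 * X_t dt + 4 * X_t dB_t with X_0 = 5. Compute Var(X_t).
Var(X_t) = 25*(exp(16*t) - 1)*exp(12*t)

For GBM dX = mu X dt + sigma X dB with X_0 = x_0, apply Itô to Y = log X: dY = (mu - sigma^2/2) dt + sigma dB, so Y_t = log(x_0) + (mu - sigma^2/2) t + sigma B_t and hence X_t = x_0 * exp((mu - sigma^2/2) t + sigma B_t).
With mu = 6, sigma = 4, x_0 = 5, this gives:
  X_t = 5 * exp((-2) * t + (4) * B_t).
Since sigma*B_t ~ Normal(0, sigma^2 t), E[exp(sigma*B_t)] = exp(sigma^2 t / 2); so E[X_t] = x_0 * exp((mu - sigma^2/2) t) * exp(sigma^2 t / 2) = x_0 * exp(mu t) = 5*exp(6*t).
Var(X_t) = E[X_t^2] - (E[X_t])^2 = x_0^2 * exp(2 mu t) * (exp(sigma^2 t) - 1) = 25*(exp(16*t) - 1)*exp(12*t).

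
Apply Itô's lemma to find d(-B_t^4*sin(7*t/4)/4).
d(-B_t^4*sin(7*t/4)/4) = (-B_t^2*(7*B_t^2*cos(7*t/4) + 24*sin(7*t/4))/16) dt + (-B_t^3*sin(7*t/4)) dB_t

Itô's formula for f(t, x): d f(t, B_t) = (f_t + (1/2) f_xx) dt + f_x dB_t. Compute partials of f(t, x) = -x^4*sin(7*t/4)/4:
  f_t(t,x)  = -7*x^4*cos(7*t/4)/16
  f_x(t,x)  = -x^3*sin(7*t/4)
  f_xx(t,x) = -3*x^2*sin(7*t/4)
Assemble drift = f_t + (1/2) f_xx = -x^2*(7*x^2*cos(7*t/4) + 24*sin(7*t/4))/16 and diffusion = f_x = -x^3*sin(7*t/4). Substituting x = B_t:
  d(-B_t^4*sin(7*t/4)/4) = (-B_t^2*(7*B_t^2*cos(7*t/4) + 24*sin(7*t/4))/16) dt + (-B_t^3*sin(7*t/4)) dB_t.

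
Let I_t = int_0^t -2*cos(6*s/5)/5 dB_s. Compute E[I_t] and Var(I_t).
E[I_t] = 0; Var(I_t) = 2*t/25 + sin(12*t/5)/30

The Itô integral of a deterministic integrand f(s) has mean 0 because each increment f(s) * (B_{s+ds} - B_s) has mean 0. By the Itô isometry:
  Var( int_0^t f(s) dB_s ) = E[ (int_0^t f(s) dB_s)^2 ] = int_0^t f(s)^2 ds.
Here f(s) = -2*cos(6*s/5)/5, so f(s)^2 = 4*cos(6*s/5)^2/25. Integrate:
  int_0^t (4*cos(6*s/5)^2/25) ds = 2*t/25 + sin(12*t/5)/30.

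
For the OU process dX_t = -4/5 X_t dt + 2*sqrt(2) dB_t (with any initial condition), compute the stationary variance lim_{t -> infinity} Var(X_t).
lim Var(X_t) = 5

The OU SDE dX = -theta X dt + sigma dB admits the integrating factor exp(theta t): d(exp(theta t) X_t) = sigma exp(theta t) dB_t. Integrating from 0 to t gives X_t = x_0 * exp(-theta t) + sigma * int_0^t exp(-theta (t-s)) dB_s for any initial x_0. The Itô integral has variance (by the Itô isometry) sigma^2 * int_0^t exp(-2 theta (t - s)) ds = sigma^2 * (1 - exp(-2 theta t)) / (2 theta), independent of x_0.
With theta = 4/5, sigma = 2*sqrt(2):
  Var(X_t) = (2*sqrt(2))^2 * (1 - exp(-2*4/5 t)) / (2 * 4/5) = 5 - 5*exp(-8*t/5).
As t -> infinity, exp(-2*4/5 t) -> 0, so the stationary variance is sigma^2 / (2 theta) = 5.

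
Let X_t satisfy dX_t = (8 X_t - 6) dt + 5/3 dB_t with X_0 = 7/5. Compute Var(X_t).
Var(X_t) = 25*exp(16*t)/144 - 25/144

The variance V(t) = Var(X_t) satisfies V'(t) = 2 a V(t) + c^2 with V(0) = 0 (drift coefficient is linear in X, diffusion is constant). With a = 8, c = 5/3, the solution is
  V(t) = (c^2 / (2 a)) * (exp(2 a t) - 1)
       = ((5/3)^2 / (2*8)) * (exp(16 t) - 1)
       = 25*exp(16*t)/144 - 25/144.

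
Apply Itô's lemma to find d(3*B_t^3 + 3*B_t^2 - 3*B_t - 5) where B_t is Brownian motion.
d(3*B_t^3 + 3*B_t^2 - 3*B_t - 5) = (9*B_t + 3) dt + (9*B_t^2 + 6*B_t - 3) dB_t

Itô's formula for f(B_t) gives d f(B_t) = f'(B_t) dB_t + (1/2) f''(B_t) dt. Compute derivatives of f(x) = 3*x^3 + 3*x^2 - 3*x - 5:
  f'(x)  = 9*x^2 + 6*x - 3
  f''(x) = 18*x + 6
Substitute x = B_t and multiply the f'' term by 1/2:
  drift     = (1/2) * (18*x + 6) evaluated at B_t = 9*B_t + 3
  diffusion = (9*x^2 + 6*x - 3) evaluated at B_t = 9*B_t^2 + 6*B_t - 3
Therefore d(3*B_t^3 + 3*B_t^2 - 3*B_t - 5) = (9*B_t + 3) dt + (9*B_t^2 + 6*B_t - 3) dB_t.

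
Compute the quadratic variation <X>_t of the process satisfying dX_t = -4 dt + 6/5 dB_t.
<X>_t = 36*t/25

For an Itô process dX_t = a(t) dt + b(t) dB_t, the quadratic variation is <X>_t = int_0^t b(s)^2 ds (the drift term does not contribute). Here b(s) = 6/5, so
  b(s)^2 = 36/25.
Integrating from 0 to t:
  <X>_t = int_0^t (36/25) ds = 36*t/25.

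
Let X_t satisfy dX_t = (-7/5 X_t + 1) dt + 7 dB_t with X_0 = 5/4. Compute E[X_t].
E[X_t] = 5/7 + 15*exp(-7*t/5)/28

Taking expectations and using E[dB_t] = 0, the mean m(t) = E[X_t] satisfies the ODE m'(t) = a m(t) + b with m(0) = x_0. With a = -7/5, b = 1, x_0 = 5/4, the solution is
  m(t) = x_0 * exp(a t) + (b/a) * (exp(a t) - 1)
       = (5/4) * exp((-7/5) t) + (1/(-7/5)) * (exp((-7/5) t) - 1)
       = 5/7 + 15*exp(-7*t/5)/28.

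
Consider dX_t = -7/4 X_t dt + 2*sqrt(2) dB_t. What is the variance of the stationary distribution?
lim Var(X_t) = 16/7

The OU SDE dX = -theta X dt + sigma dB admits the integrating factor exp(theta t): d(exp(theta t) X_t) = sigma exp(theta t) dB_t. Integrating from 0 to t gives X_t = x_0 * exp(-theta t) + sigma * int_0^t exp(-theta (t-s)) dB_s for any initial x_0. The Itô integral has variance (by the Itô isometry) sigma^2 * int_0^t exp(-2 theta (t - s)) ds = sigma^2 * (1 - exp(-2 theta t)) / (2 theta), independent of x_0.
With theta = 7/4, sigma = 2*sqrt(2):
  Var(X_t) = (2*sqrt(2))^2 * (1 - exp(-2*7/4 t)) / (2 * 7/4) = 16/7 - 16*exp(-7*t/2)/7.
As t -> infinity, exp(-2*7/4 t) -> 0, so the stationary variance is sigma^2 / (2 theta) = 16/7.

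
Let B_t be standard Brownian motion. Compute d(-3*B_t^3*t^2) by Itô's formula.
d(-3*B_t^3*t^2) = (3*B_t*t*(-2*B_t^2 - 3*t)) dt + (-9*B_t^2*t^2) dB_t

Itô's formula for f(t, x): d f(t, B_t) = (f_t + (1/2) f_xx) dt + f_x dB_t. Compute partials of f(t, x) = -3*t^2*x^3:
  f_t(t,x)  = -6*t*x^3
  f_x(t,x)  = -9*t^2*x^2
  f_xx(t,x) = -18*t^2*x
Assemble drift = f_t + (1/2) f_xx = 3*t*x*(-3*t - 2*x^2) and diffusion = f_x = -9*t^2*x^2. Substituting x = B_t:
  d(-3*B_t^3*t^2) = (3*B_t*t*(-2*B_t^2 - 3*t)) dt + (-9*B_t^2*t^2) dB_t.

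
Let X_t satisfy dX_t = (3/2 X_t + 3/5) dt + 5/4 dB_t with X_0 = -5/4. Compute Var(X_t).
Var(X_t) = 25*exp(3*t)/48 - 25/48

The variance V(t) = Var(X_t) satisfies V'(t) = 2 a V(t) + c^2 with V(0) = 0 (drift coefficient is linear in X, diffusion is constant). With a = 3/2, c = 5/4, the solution is
  V(t) = (c^2 / (2 a)) * (exp(2 a t) - 1)
       = ((5/4)^2 / (2*(3/2))) * (exp(3 t) - 1)
       = 25*exp(3*t)/48 - 25/48.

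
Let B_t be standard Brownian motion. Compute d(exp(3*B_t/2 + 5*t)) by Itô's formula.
d(exp(3*B_t/2 + 5*t)) = (49*exp(3*B_t/2 + 5*t)/8) dt + (3*exp(3*B_t/2 + 5*t)/2) dB_t

Itô's formula for f(t, x): d f(t, B_t) = (f_t + (1/2) f_xx) dt + f_x dB_t. Compute partials of f(t, x) = exp(5*t + 3*x/2):
  f_t(t,x)  = 5*exp(5*t + 3*x/2)
  f_x(t,x)  = 3*exp(5*t + 3*x/2)/2
  f_xx(t,x) = 9*exp(5*t + 3*x/2)/4
Assemble drift = f_t + (1/2) f_xx = 49*exp(5*t + 3*x/2)/8 and diffusion = f_x = 3*exp(5*t + 3*x/2)/2. Substituting x = B_t:
  d(exp(3*B_t/2 + 5*t)) = (49*exp(3*B_t/2 + 5*t)/8) dt + (3*exp(3*B_t/2 + 5*t)/2) dB_t.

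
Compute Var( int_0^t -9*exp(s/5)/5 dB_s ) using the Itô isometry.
Var = 81*exp(2*t/5)/10 - 81/10

The Itô integral of a deterministic integrand f(s) has mean 0 because each increment f(s) * (B_{s+ds} - B_s) has mean 0. By the Itô isometry:
  Var( int_0^t f(s) dB_s ) = E[ (int_0^t f(s) dB_s)^2 ] = int_0^t f(s)^2 ds.
Here f(s) = -9*exp(s/5)/5, so f(s)^2 = 81*exp(2*s/5)/25. Integrate:
  int_0^t (81*exp(2*s/5)/25) ds = 81*exp(2*t/5)/10 - 81/10.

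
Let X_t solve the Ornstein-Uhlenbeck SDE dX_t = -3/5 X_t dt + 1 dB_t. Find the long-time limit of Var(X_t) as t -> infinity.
lim Var(X_t) = 5/6

The OU SDE dX = -theta X dt + sigma dB admits the integrating factor exp(theta t): d(exp(theta t) X_t) = sigma exp(theta t) dB_t. Integrating from 0 to t gives X_t = x_0 * exp(-theta t) + sigma * int_0^t exp(-theta (t-s)) dB_s for any initial x_0. The Itô integral has variance (by the Itô isometry) sigma^2 * int_0^t exp(-2 theta (t - s)) ds = sigma^2 * (1 - exp(-2 theta t)) / (2 theta), independent of x_0.
With theta = 3/5, sigma = 1:
  Var(X_t) = (1)^2 * (1 - exp(-2*3/5 t)) / (2 * 3/5) = 5/6 - 5*exp(-6*t/5)/6.
As t -> infinity, exp(-2*3/5 t) -> 0, so the stationary variance is sigma^2 / (2 theta) = 5/6.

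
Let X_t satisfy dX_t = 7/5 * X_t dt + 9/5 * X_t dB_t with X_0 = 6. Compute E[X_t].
E[X_t] = 6*exp(7*t/5)

For GBM dX = mu X dt + sigma X dB with X_0 = x_0, apply Itô to Y = log X: dY = (mu - sigma^2/2) dt + sigma dB, so Y_t = log(x_0) + (mu - sigma^2/2) t + sigma B_t and hence X_t = x_0 * exp((mu - sigma^2/2) t + sigma B_t).
With mu = 7/5, sigma = 9/5, x_0 = 6, this gives:
  X_t = 6 * exp((-11/50) * t + (9/5) * B_t).
Since sigma*B_t ~ Normal(0, sigma^2 t), E[exp(sigma*B_t)] = exp(sigma^2 t / 2); so E[X_t] = x_0 * exp((mu - sigma^2/2) t) * exp(sigma^2 t / 2) = x_0 * exp(mu t) = 6*exp(7*t/5).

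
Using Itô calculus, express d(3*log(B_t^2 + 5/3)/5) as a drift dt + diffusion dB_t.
d(3*log(B_t^2 + 5/3)/5) = (9*(5 - 3*B_t^2)/(5*(3*B_t^2 + 5)^2)) dt + (18*B_t/(5*(3*B_t^2 + 5))) dB_t

Itô's formula for f(B_t) gives d f(B_t) = f'(B_t) dB_t + (1/2) f''(B_t) dt. Compute derivatives of f(x) = 3*log(x^2 + 5/3)/5:
  f'(x)  = 18*x/(5*(3*x^2 + 5))
  f''(x) = 18*(5 - 3*x^2)/(5*(3*x^2 + 5)^2)
Substitute x = B_t and multiply the f'' term by 1/2:
  drift     = (1/2) * (18*(5 - 3*x^2)/(5*(3*x^2 + 5)^2)) evaluated at B_t = 9*(5 - 3*B_t^2)/(5*(3*B_t^2 + 5)^2)
  diffusion = (18*x/(5*(3*x^2 + 5))) evaluated at B_t = 18*B_t/(5*(3*B_t^2 + 5))
Therefore d(3*log(B_t^2 + 5/3)/5) = (9*(5 - 3*B_t^2)/(5*(3*B_t^2 + 5)^2)) dt + (18*B_t/(5*(3*B_t^2 + 5))) dB_t.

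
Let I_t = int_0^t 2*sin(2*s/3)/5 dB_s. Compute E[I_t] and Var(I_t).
E[I_t] = 0; Var(I_t) = 2*t/25 - 3*sin(4*t/3)/50

The Itô integral of a deterministic integrand f(s) has mean 0 because each increment f(s) * (B_{s+ds} - B_s) has mean 0. By the Itô isometry:
  Var( int_0^t f(s) dB_s ) = E[ (int_0^t f(s) dB_s)^2 ] = int_0^t f(s)^2 ds.
Here f(s) = 2*sin(2*s/3)/5, so f(s)^2 = 4*sin(2*s/3)^2/25. Integrate:
  int_0^t (4*sin(2*s/3)^2/25) ds = 2*t/25 - 3*sin(4*t/3)/50.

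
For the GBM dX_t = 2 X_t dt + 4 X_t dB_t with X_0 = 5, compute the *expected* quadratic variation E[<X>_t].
E[<X>_t] = 20*exp(20*t) - 20

<X>_t = int_0^t (4 * X_s)^2 ds. Taking expectation inside the integral: E[<X>_t] = 4^2 * int_0^t E[X_s^2] ds. For GBM, E[X_s^2] = x_0^2 * exp((2 mu + sigma^2) s). Integrating:
  E[<X>_t] = 4^2 * 5^2 * (exp((2*2 + 4^2) t) - 1) / (2*2 + 4^2)
           = 4^2 * 5^2 * (exp(20 t) - 1) / 20 = 20*exp(20*t) - 20.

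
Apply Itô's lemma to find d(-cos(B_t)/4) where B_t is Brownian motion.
d(-cos(B_t)/4) = (cos(B_t)/8) dt + (sin(B_t)/4) dB_t

Itô's formula for f(B_t) gives d f(B_t) = f'(B_t) dB_t + (1/2) f''(B_t) dt. Compute derivatives of f(x) = -cos(x)/4:
  f'(x)  = sin(x)/4
  f''(x) = cos(x)/4
Substitute x = B_t and multiply the f'' term by 1/2:
  drift     = (1/2) * (cos(x)/4) evaluated at B_t = cos(B_t)/8
  diffusion = (sin(x)/4) evaluated at B_t = sin(B_t)/4
Therefore d(-cos(B_t)/4) = (cos(B_t)/8) dt + (sin(B_t)/4) dB_t.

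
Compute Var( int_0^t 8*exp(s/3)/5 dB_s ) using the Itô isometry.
Var = 96*exp(2*t/3)/25 - 96/25

The Itô integral of a deterministic integrand f(s) has mean 0 because each increment f(s) * (B_{s+ds} - B_s) has mean 0. By the Itô isometry:
  Var( int_0^t f(s) dB_s ) = E[ (int_0^t f(s) dB_s)^2 ] = int_0^t f(s)^2 ds.
Here f(s) = 8*exp(s/3)/5, so f(s)^2 = 64*exp(2*s/3)/25. Integrate:
  int_0^t (64*exp(2*s/3)/25) ds = 96*exp(2*t/3)/25 - 96/25.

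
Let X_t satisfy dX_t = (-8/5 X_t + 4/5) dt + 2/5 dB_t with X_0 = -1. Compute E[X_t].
E[X_t] = 1/2 - 3*exp(-8*t/5)/2

Taking expectations and using E[dB_t] = 0, the mean m(t) = E[X_t] satisfies the ODE m'(t) = a m(t) + b with m(0) = x_0. With a = -8/5, b = 4/5, x_0 = -1, the solution is
  m(t) = x_0 * exp(a t) + (b/a) * (exp(a t) - 1)
       = (-1) * exp((-8/5) t) + ((4/5)/(-8/5)) * (exp((-8/5) t) - 1)
       = 1/2 - 3*exp(-8*t/5)/2.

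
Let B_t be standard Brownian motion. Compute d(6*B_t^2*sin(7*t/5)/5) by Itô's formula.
d(6*B_t^2*sin(7*t/5)/5) = (42*B_t^2*cos(7*t/5)/25 + 6*sin(7*t/5)/5) dt + (12*B_t*sin(7*t/5)/5) dB_t

Itô's formula for f(t, x): d f(t, B_t) = (f_t + (1/2) f_xx) dt + f_x dB_t. Compute partials of f(t, x) = 6*x^2*sin(7*t/5)/5:
  f_t(t,x)  = 42*x^2*cos(7*t/5)/25
  f_x(t,x)  = 12*x*sin(7*t/5)/5
  f_xx(t,x) = 12*sin(7*t/5)/5
Assemble drift = f_t + (1/2) f_xx = 42*x^2*cos(7*t/5)/25 + 6*sin(7*t/5)/5 and diffusion = f_x = 12*x*sin(7*t/5)/5. Substituting x = B_t:
  d(6*B_t^2*sin(7*t/5)/5) = (42*B_t^2*cos(7*t/5)/25 + 6*sin(7*t/5)/5) dt + (12*B_t*sin(7*t/5)/5) dB_t.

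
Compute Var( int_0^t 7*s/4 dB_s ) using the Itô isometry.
Var = 49*t^3/48

The Itô integral of a deterministic integrand f(s) has mean 0 because each increment f(s) * (B_{s+ds} - B_s) has mean 0. By the Itô isometry:
  Var( int_0^t f(s) dB_s ) = E[ (int_0^t f(s) dB_s)^2 ] = int_0^t f(s)^2 ds.
Here f(s) = 7*s/4, so f(s)^2 = 49*s^2/16. Integrate:
  int_0^t (49*s^2/16) ds = 49*t^3/48.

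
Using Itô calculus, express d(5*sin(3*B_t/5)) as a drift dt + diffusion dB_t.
d(5*sin(3*B_t/5)) = (-9*sin(3*B_t/5)/10) dt + (3*cos(3*B_t/5)) dB_t

Itô's formula for f(B_t) gives d f(B_t) = f'(B_t) dB_t + (1/2) f''(B_t) dt. Compute derivatives of f(x) = 5*sin(3*x/5):
  f'(x)  = 3*cos(3*x/5)
  f''(x) = -9*sin(3*x/5)/5
Substitute x = B_t and multiply the f'' term by 1/2:
  drift     = (1/2) * (-9*sin(3*x/5)/5) evaluated at B_t = -9*sin(3*B_t/5)/10
  diffusion = (3*cos(3*x/5)) evaluated at B_t = 3*cos(3*B_t/5)
Therefore d(5*sin(3*B_t/5)) = (-9*sin(3*B_t/5)/10) dt + (3*cos(3*B_t/5)) dB_t.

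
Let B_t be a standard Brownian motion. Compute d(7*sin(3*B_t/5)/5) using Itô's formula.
d(7*sin(3*B_t/5)/5) = (-63*sin(3*B_t/5)/250) dt + (21*cos(3*B_t/5)/25) dB_t

Itô's formula for f(B_t) gives d f(B_t) = f'(B_t) dB_t + (1/2) f''(B_t) dt. Compute derivatives of f(x) = 7*sin(3*x/5)/5:
  f'(x)  = 21*cos(3*x/5)/25
  f''(x) = -63*sin(3*x/5)/125
Substitute x = B_t and multiply the f'' term by 1/2:
  drift     = (1/2) * (-63*sin(3*x/5)/125) evaluated at B_t = -63*sin(3*B_t/5)/250
  diffusion = (21*cos(3*x/5)/25) evaluated at B_t = 21*cos(3*B_t/5)/25
Therefore d(7*sin(3*B_t/5)/5) = (-63*sin(3*B_t/5)/250) dt + (21*cos(3*B_t/5)/25) dB_t.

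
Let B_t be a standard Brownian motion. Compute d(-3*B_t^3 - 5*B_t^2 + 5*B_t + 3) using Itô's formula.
d(-3*B_t^3 - 5*B_t^2 + 5*B_t + 3) = (-9*B_t - 5) dt + (-9*B_t^2 - 10*B_t + 5) dB_t

Itô's formula for f(B_t) gives d f(B_t) = f'(B_t) dB_t + (1/2) f''(B_t) dt. Compute derivatives of f(x) = -3*x^3 - 5*x^2 + 5*x + 3:
  f'(x)  = -9*x^2 - 10*x + 5
  f''(x) = -18*x - 10
Substitute x = B_t and multiply the f'' term by 1/2:
  drift     = (1/2) * (-18*x - 10) evaluated at B_t = -9*B_t - 5
  diffusion = (-9*x^2 - 10*x + 5) evaluated at B_t = -9*B_t^2 - 10*B_t + 5
Therefore d(-3*B_t^3 - 5*B_t^2 + 5*B_t + 3) = (-9*B_t - 5) dt + (-9*B_t^2 - 10*B_t + 5) dB_t.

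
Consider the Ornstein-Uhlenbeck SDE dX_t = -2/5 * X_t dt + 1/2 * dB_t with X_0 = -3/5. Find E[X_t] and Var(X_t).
E[X_t] = -3*exp(-2*t/5)/5; Var(X_t) = 5/16 - 5*exp(-4*t/5)/16

The OU SDE dX = -theta X dt + sigma dB admits the integrating factor exp(theta t): d(exp(theta t) X_t) = sigma exp(theta t) dB_t. Integrating from 0 to t:
  X_t = x_0 * exp(-theta t) + sigma * int_0^t exp(-theta (t-s)) dB_s.
The Itô integral has mean 0 and (by the Itô isometry) variance sigma^2 * int_0^t exp(-2 theta (t - s)) ds = sigma^2 * (1 - exp(-2 theta t)) / (2 theta).
With theta = 2/5, sigma = 1/2, x_0 = -3/5:
  E[X_t] = -3/5 * exp(-2/5 t) = -3*exp(-2*t/5)/5
  Var(X_t) = (1/2)^2 * (1 - exp(-2*2/5 t)) / (2 * 2/5) = 5/16 - 5*exp(-4*t/5)/16.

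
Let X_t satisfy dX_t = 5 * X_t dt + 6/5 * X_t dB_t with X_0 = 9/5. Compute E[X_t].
E[X_t] = 9*exp(5*t)/5

For GBM dX = mu X dt + sigma X dB with X_0 = x_0, apply Itô to Y = log X: dY = (mu - sigma^2/2) dt + sigma dB, so Y_t = log(x_0) + (mu - sigma^2/2) t + sigma B_t and hence X_t = x_0 * exp((mu - sigma^2/2) t + sigma B_t).
With mu = 5, sigma = 6/5, x_0 = 9/5, this gives:
  X_t = 9/5 * exp((107/25) * t + (6/5) * B_t).
Since sigma*B_t ~ Normal(0, sigma^2 t), E[exp(sigma*B_t)] = exp(sigma^2 t / 2); so E[X_t] = x_0 * exp((mu - sigma^2/2) t) * exp(sigma^2 t / 2) = x_0 * exp(mu t) = 9*exp(5*t)/5.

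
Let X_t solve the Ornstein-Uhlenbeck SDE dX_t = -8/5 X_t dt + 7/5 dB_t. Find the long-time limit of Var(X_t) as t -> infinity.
lim Var(X_t) = 49/80

The OU SDE dX = -theta X dt + sigma dB admits the integrating factor exp(theta t): d(exp(theta t) X_t) = sigma exp(theta t) dB_t. Integrating from 0 to t gives X_t = x_0 * exp(-theta t) + sigma * int_0^t exp(-theta (t-s)) dB_s for any initial x_0. The Itô integral has variance (by the Itô isometry) sigma^2 * int_0^t exp(-2 theta (t - s)) ds = sigma^2 * (1 - exp(-2 theta t)) / (2 theta), independent of x_0.
With theta = 8/5, sigma = 7/5:
  Var(X_t) = (7/5)^2 * (1 - exp(-2*8/5 t)) / (2 * 8/5) = 49/80 - 49*exp(-16*t/5)/80.
As t -> infinity, exp(-2*8/5 t) -> 0, so the stationary variance is sigma^2 / (2 theta) = 49/80.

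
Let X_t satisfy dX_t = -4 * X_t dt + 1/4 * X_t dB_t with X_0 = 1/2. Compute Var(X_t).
Var(X_t) = (exp(t/16) - 1)*exp(-8*t)/4

For GBM dX = mu X dt + sigma X dB with X_0 = x_0, apply Itô to Y = log X: dY = (mu - sigma^2/2) dt + sigma dB, so Y_t = log(x_0) + (mu - sigma^2/2) t + sigma B_t and hence X_t = x_0 * exp((mu - sigma^2/2) t + sigma B_t).
With mu = -4, sigma = 1/4, x_0 = 1/2, this gives:
  X_t = 1/2 * exp((-129/32) * t + (1/4) * B_t).
Since sigma*B_t ~ Normal(0, sigma^2 t), E[exp(sigma*B_t)] = exp(sigma^2 t / 2); so E[X_t] = x_0 * exp((mu - sigma^2/2) t) * exp(sigma^2 t / 2) = x_0 * exp(mu t) = exp(-4*t)/2.
Var(X_t) = E[X_t^2] - (E[X_t])^2 = x_0^2 * exp(2 mu t) * (exp(sigma^2 t) - 1) = (exp(t/16) - 1)*exp(-8*t)/4.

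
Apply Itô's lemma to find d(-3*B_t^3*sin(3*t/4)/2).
d(-3*B_t^3*sin(3*t/4)/2) = (-9*B_t*(B_t^2*cos(3*t/4) + 4*sin(3*t/4))/8) dt + (-9*B_t^2*sin(3*t/4)/2) dB_t

Itô's formula for f(t, x): d f(t, B_t) = (f_t + (1/2) f_xx) dt + f_x dB_t. Compute partials of f(t, x) = -3*x^3*sin(3*t/4)/2:
  f_t(t,x)  = -9*x^3*cos(3*t/4)/8
  f_x(t,x)  = -9*x^2*sin(3*t/4)/2
  f_xx(t,x) = -9*x*sin(3*t/4)
Assemble drift = f_t + (1/2) f_xx = -9*x*(x^2*cos(3*t/4) + 4*sin(3*t/4))/8 and diffusion = f_x = -9*x^2*sin(3*t/4)/2. Substituting x = B_t:
  d(-3*B_t^3*sin(3*t/4)/2) = (-9*B_t*(B_t^2*cos(3*t/4) + 4*sin(3*t/4))/8) dt + (-9*B_t^2*sin(3*t/4)/2) dB_t.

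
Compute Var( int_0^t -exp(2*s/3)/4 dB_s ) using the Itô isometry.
Var = 3*exp(4*t/3)/64 - 3/64

The Itô integral of a deterministic integrand f(s) has mean 0 because each increment f(s) * (B_{s+ds} - B_s) has mean 0. By the Itô isometry:
  Var( int_0^t f(s) dB_s ) = E[ (int_0^t f(s) dB_s)^2 ] = int_0^t f(s)^2 ds.
Here f(s) = -exp(2*s/3)/4, so f(s)^2 = exp(4*s/3)/16. Integrate:
  int_0^t (exp(4*s/3)/16) ds = 3*exp(4*t/3)/64 - 3/64.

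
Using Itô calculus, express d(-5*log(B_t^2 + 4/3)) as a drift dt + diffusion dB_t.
d(-5*log(B_t^2 + 4/3)) = (15*(3*B_t^2 - 4)/(3*B_t^2 + 4)^2) dt + (-30*B_t/(3*B_t^2 + 4)) dB_t

Itô's formula for f(B_t) gives d f(B_t) = f'(B_t) dB_t + (1/2) f''(B_t) dt. Compute derivatives of f(x) = -5*log(x^2 + 4/3):
  f'(x)  = -30*x/(3*x^2 + 4)
  f''(x) = 30*(3*x^2 - 4)/(3*x^2 + 4)^2
Substitute x = B_t and multiply the f'' term by 1/2:
  drift     = (1/2) * (30*(3*x^2 - 4)/(3*x^2 + 4)^2) evaluated at B_t = 15*(3*B_t^2 - 4)/(3*B_t^2 + 4)^2
  diffusion = (-30*x/(3*x^2 + 4)) evaluated at B_t = -30*B_t/(3*B_t^2 + 4)
Therefore d(-5*log(B_t^2 + 4/3)) = (15*(3*B_t^2 - 4)/(3*B_t^2 + 4)^2) dt + (-30*B_t/(3*B_t^2 + 4)) dB_t.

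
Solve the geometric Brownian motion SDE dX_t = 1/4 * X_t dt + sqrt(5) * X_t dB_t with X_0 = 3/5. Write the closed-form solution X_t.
X_t = 3/5 * exp((-9/4) * t + (sqrt(5)) * B_t)

For GBM dX = mu X dt + sigma X dB with X_0 = x_0, apply Itô to Y = log X: dY = (mu - sigma^2/2) dt + sigma dB, so Y_t = log(x_0) + (mu - sigma^2/2) t + sigma B_t and hence X_t = x_0 * exp((mu - sigma^2/2) t + sigma B_t).
With mu = 1/4, sigma = sqrt(5), x_0 = 3/5, this gives:
  X_t = 3/5 * exp((-9/4) * t + (sqrt(5)) * B_t).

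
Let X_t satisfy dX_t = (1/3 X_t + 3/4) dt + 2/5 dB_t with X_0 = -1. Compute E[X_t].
E[X_t] = 5*exp(t/3)/4 - 9/4

Taking expectations and using E[dB_t] = 0, the mean m(t) = E[X_t] satisfies the ODE m'(t) = a m(t) + b with m(0) = x_0. With a = 1/3, b = 3/4, x_0 = -1, the solution is
  m(t) = x_0 * exp(a t) + (b/a) * (exp(a t) - 1)
       = (-1) * exp((1/3) t) + ((3/4)/(1/3)) * (exp((1/3) t) - 1)
       = 5*exp(t/3)/4 - 9/4.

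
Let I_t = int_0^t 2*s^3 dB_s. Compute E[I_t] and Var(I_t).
E[I_t] = 0; Var(I_t) = 4*t^7/7

The Itô integral of a deterministic integrand f(s) has mean 0 because each increment f(s) * (B_{s+ds} - B_s) has mean 0. By the Itô isometry:
  Var( int_0^t f(s) dB_s ) = E[ (int_0^t f(s) dB_s)^2 ] = int_0^t f(s)^2 ds.
Here f(s) = 2*s^3, so f(s)^2 = 4*s^6. Integrate:
  int_0^t (4*s^6) ds = 4*t^7/7.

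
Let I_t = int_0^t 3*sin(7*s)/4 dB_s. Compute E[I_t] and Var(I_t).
E[I_t] = 0; Var(I_t) = 9*t/32 - 9*sin(14*t)/448

The Itô integral of a deterministic integrand f(s) has mean 0 because each increment f(s) * (B_{s+ds} - B_s) has mean 0. By the Itô isometry:
  Var( int_0^t f(s) dB_s ) = E[ (int_0^t f(s) dB_s)^2 ] = int_0^t f(s)^2 ds.
Here f(s) = 3*sin(7*s)/4, so f(s)^2 = 9*sin(7*s)^2/16. Integrate:
  int_0^t (9*sin(7*s)^2/16) ds = 9*t/32 - 9*sin(14*t)/448.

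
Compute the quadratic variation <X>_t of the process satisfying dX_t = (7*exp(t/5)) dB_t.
<X>_t = 245*exp(2*t/5)/2 - 245/2

For an Itô process dX_t = a(t) dt + b(t) dB_t, the quadratic variation is <X>_t = int_0^t b(s)^2 ds (the drift term does not contribute). Here b(s) = 7*exp(s/5), so
  b(s)^2 = 49*exp(2*s/5).
Integrating from 0 to t:
  <X>_t = int_0^t (49*exp(2*s/5)) ds = 245*exp(2*t/5)/2 - 245/2.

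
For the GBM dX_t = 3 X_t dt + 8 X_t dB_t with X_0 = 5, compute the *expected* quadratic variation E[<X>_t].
E[<X>_t] = 160*exp(70*t)/7 - 160/7

<X>_t = int_0^t (8 * X_s)^2 ds. Taking expectation inside the integral: E[<X>_t] = 8^2 * int_0^t E[X_s^2] ds. For GBM, E[X_s^2] = x_0^2 * exp((2 mu + sigma^2) s). Integrating:
  E[<X>_t] = 8^2 * 5^2 * (exp((2*3 + 8^2) t) - 1) / (2*3 + 8^2)
           = 8^2 * 5^2 * (exp(70 t) - 1) / 70 = 160*exp(70*t)/7 - 160/7.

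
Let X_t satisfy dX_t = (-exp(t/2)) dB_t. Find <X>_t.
<X>_t = exp(t) - 1

For an Itô process dX_t = a(t) dt + b(t) dB_t, the quadratic variation is <X>_t = int_0^t b(s)^2 ds (the drift term does not contribute). Here b(s) = -exp(s/2), so
  b(s)^2 = exp(s).
Integrating from 0 to t:
  <X>_t = int_0^t (exp(s)) ds = exp(t) - 1.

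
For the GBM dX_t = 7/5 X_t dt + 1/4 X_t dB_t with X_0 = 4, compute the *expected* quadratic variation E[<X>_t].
E[<X>_t] = 80*exp(229*t/80)/229 - 80/229

<X>_t = int_0^t ((1/4) * X_s)^2 ds. Taking expectation inside the integral: E[<X>_t] = (1/4)^2 * int_0^t E[X_s^2] ds. For GBM, E[X_s^2] = x_0^2 * exp((2 mu + sigma^2) s). Integrating:
  E[<X>_t] = (1/4)^2 * 4^2 * (exp((2*(7/5) + (1/4)^2) t) - 1) / (2*(7/5) + (1/4)^2)
           = (1/4)^2 * 4^2 * (exp((229/80) t) - 1) / (229/80) = 80*exp(229*t/80)/229 - 80/229.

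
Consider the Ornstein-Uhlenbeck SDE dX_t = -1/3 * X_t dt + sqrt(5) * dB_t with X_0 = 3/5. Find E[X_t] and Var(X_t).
E[X_t] = 3*exp(-t/3)/5; Var(X_t) = 15/2 - 15*exp(-2*t/3)/2

The OU SDE dX = -theta X dt + sigma dB admits the integrating factor exp(theta t): d(exp(theta t) X_t) = sigma exp(theta t) dB_t. Integrating from 0 to t:
  X_t = x_0 * exp(-theta t) + sigma * int_0^t exp(-theta (t-s)) dB_s.
The Itô integral has mean 0 and (by the Itô isometry) variance sigma^2 * int_0^t exp(-2 theta (t - s)) ds = sigma^2 * (1 - exp(-2 theta t)) / (2 theta).
With theta = 1/3, sigma = sqrt(5), x_0 = 3/5:
  E[X_t] = 3/5 * exp(-1/3 t) = 3*exp(-t/3)/5
  Var(X_t) = (sqrt(5))^2 * (1 - exp(-2*1/3 t)) / (2 * 1/3) = 15/2 - 15*exp(-2*t/3)/2.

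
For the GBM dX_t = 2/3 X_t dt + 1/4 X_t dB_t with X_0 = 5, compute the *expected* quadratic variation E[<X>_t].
E[<X>_t] = 75*exp(67*t/48)/67 - 75/67

<X>_t = int_0^t ((1/4) * X_s)^2 ds. Taking expectation inside the integral: E[<X>_t] = (1/4)^2 * int_0^t E[X_s^2] ds. For GBM, E[X_s^2] = x_0^2 * exp((2 mu + sigma^2) s). Integrating:
  E[<X>_t] = (1/4)^2 * 5^2 * (exp((2*(2/3) + (1/4)^2) t) - 1) / (2*(2/3) + (1/4)^2)
           = (1/4)^2 * 5^2 * (exp((67/48) t) - 1) / (67/48) = 75*exp(67*t/48)/67 - 75/67.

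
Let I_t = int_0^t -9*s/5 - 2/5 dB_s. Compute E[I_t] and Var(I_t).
E[I_t] = 0; Var(I_t) = t*(27*t^2 + 18*t + 4)/25

The Itô integral of a deterministic integrand f(s) has mean 0 because each increment f(s) * (B_{s+ds} - B_s) has mean 0. By the Itô isometry:
  Var( int_0^t f(s) dB_s ) = E[ (int_0^t f(s) dB_s)^2 ] = int_0^t f(s)^2 ds.
Here f(s) = -9*s/5 - 2/5, so f(s)^2 = (9*s + 2)^2/25. Integrate:
  int_0^t ((9*s + 2)^2/25) ds = t*(27*t^2 + 18*t + 4)/25.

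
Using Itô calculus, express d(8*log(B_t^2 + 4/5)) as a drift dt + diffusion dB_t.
d(8*log(B_t^2 + 4/5)) = (40*(4 - 5*B_t^2)/(5*B_t^2 + 4)^2) dt + (80*B_t/(5*B_t^2 + 4)) dB_t

Itô's formula for f(B_t) gives d f(B_t) = f'(B_t) dB_t + (1/2) f''(B_t) dt. Compute derivatives of f(x) = 8*log(x^2 + 4/5):
  f'(x)  = 80*x/(5*x^2 + 4)
  f''(x) = 80*(4 - 5*x^2)/(5*x^2 + 4)^2
Substitute x = B_t and multiply the f'' term by 1/2:
  drift     = (1/2) * (80*(4 - 5*x^2)/(5*x^2 + 4)^2) evaluated at B_t = 40*(4 - 5*B_t^2)/(5*B_t^2 + 4)^2
  diffusion = (80*x/(5*x^2 + 4)) evaluated at B_t = 80*B_t/(5*B_t^2 + 4)
Therefore d(8*log(B_t^2 + 4/5)) = (40*(4 - 5*B_t^2)/(5*B_t^2 + 4)^2) dt + (80*B_t/(5*B_t^2 + 4)) dB_t.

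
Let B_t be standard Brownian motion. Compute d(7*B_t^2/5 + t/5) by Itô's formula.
d(7*B_t^2/5 + t/5) = (8/5) dt + (14*B_t/5) dB_t

Itô's formula for f(t, x): d f(t, B_t) = (f_t + (1/2) f_xx) dt + f_x dB_t. Compute partials of f(t, x) = t/5 + 7*x^2/5:
  f_t(t,x)  = 1/5
  f_x(t,x)  = 14*x/5
  f_xx(t,x) = 14/5
Assemble drift = f_t + (1/2) f_xx = 8/5 and diffusion = f_x = 14*x/5. Substituting x = B_t:
  d(7*B_t^2/5 + t/5) = (8/5) dt + (14*B_t/5) dB_t.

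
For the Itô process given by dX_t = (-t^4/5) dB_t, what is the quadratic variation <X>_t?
<X>_t = t^9/225

For an Itô process dX_t = a(t) dt + b(t) dB_t, the quadratic variation is <X>_t = int_0^t b(s)^2 ds (the drift term does not contribute). Here b(s) = -s^4/5, so
  b(s)^2 = s^8/25.
Integrating from 0 to t:
  <X>_t = int_0^t (s^8/25) ds = t^9/225.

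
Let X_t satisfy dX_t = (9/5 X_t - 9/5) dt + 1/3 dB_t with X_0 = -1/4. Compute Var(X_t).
Var(X_t) = 5*exp(18*t/5)/162 - 5/162

The variance V(t) = Var(X_t) satisfies V'(t) = 2 a V(t) + c^2 with V(0) = 0 (drift coefficient is linear in X, diffusion is constant). With a = 9/5, c = 1/3, the solution is
  V(t) = (c^2 / (2 a)) * (exp(2 a t) - 1)
       = ((1/3)^2 / (2*(9/5))) * (exp((18/5) t) - 1)
       = 5*exp(18*t/5)/162 - 5/162.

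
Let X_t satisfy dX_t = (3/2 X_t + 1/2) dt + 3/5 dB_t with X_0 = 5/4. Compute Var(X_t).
Var(X_t) = 3*exp(3*t)/25 - 3/25

The variance V(t) = Var(X_t) satisfies V'(t) = 2 a V(t) + c^2 with V(0) = 0 (drift coefficient is linear in X, diffusion is constant). With a = 3/2, c = 3/5, the solution is
  V(t) = (c^2 / (2 a)) * (exp(2 a t) - 1)
       = ((3/5)^2 / (2*(3/2))) * (exp(3 t) - 1)
       = 3*exp(3*t)/25 - 3/25.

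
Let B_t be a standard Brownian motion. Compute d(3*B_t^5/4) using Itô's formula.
d(3*B_t^5/4) = (15*B_t^3/2) dt + (15*B_t^4/4) dB_t

Itô's formula for f(B_t) gives d f(B_t) = f'(B_t) dB_t + (1/2) f''(B_t) dt. Compute derivatives of f(x) = 3*x^5/4:
  f'(x)  = 15*x^4/4
  f''(x) = 15*x^3
Substitute x = B_t and multiply the f'' term by 1/2:
  drift     = (1/2) * (15*x^3) evaluated at B_t = 15*B_t^3/2
  diffusion = (15*x^4/4) evaluated at B_t = 15*B_t^4/4
Therefore d(3*B_t^5/4) = (15*B_t^3/2) dt + (15*B_t^4/4) dB_t.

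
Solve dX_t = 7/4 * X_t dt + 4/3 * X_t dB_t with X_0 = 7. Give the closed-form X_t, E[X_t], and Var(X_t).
X_t = 7 * exp((31/36) t + (4/3) B_t); E[X_t] = 7*exp(7*t/4); Var(X_t) = 49*(exp(16*t/9) - 1)*exp(7*t/2)

For GBM dX = mu X dt + sigma X dB with X_0 = x_0, apply Itô to Y = log X: dY = (mu - sigma^2/2) dt + sigma dB, so Y_t = log(x_0) + (mu - sigma^2/2) t + sigma B_t and hence X_t = x_0 * exp((mu - sigma^2/2) t + sigma B_t).
With mu = 7/4, sigma = 4/3, x_0 = 7, this gives:
  X_t = 7 * exp((31/36) * t + (4/3) * B_t).
Since sigma*B_t ~ Normal(0, sigma^2 t), E[exp(sigma*B_t)] = exp(sigma^2 t / 2); so E[X_t] = x_0 * exp((mu - sigma^2/2) t) * exp(sigma^2 t / 2) = x_0 * exp(mu t) = 7*exp(7*t/4).
Var(X_t) = E[X_t^2] - (E[X_t])^2 = x_0^2 * exp(2 mu t) * (exp(sigma^2 t) - 1) = 49*(exp(16*t/9) - 1)*exp(7*t/2).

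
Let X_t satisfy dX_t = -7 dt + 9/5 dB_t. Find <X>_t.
<X>_t = 81*t/25

For an Itô process dX_t = a(t) dt + b(t) dB_t, the quadratic variation is <X>_t = int_0^t b(s)^2 ds (the drift term does not contribute). Here b(s) = 9/5, so
  b(s)^2 = 81/25.
Integrating from 0 to t:
  <X>_t = int_0^t (81/25) ds = 81*t/25.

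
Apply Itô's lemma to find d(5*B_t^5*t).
d(5*B_t^5*t) = (5*B_t^3*(B_t^2 + 10*t)) dt + (25*B_t^4*t) dB_t

Itô's formula for f(t, x): d f(t, B_t) = (f_t + (1/2) f_xx) dt + f_x dB_t. Compute partials of f(t, x) = 5*t*x^5:
  f_t(t,x)  = 5*x^5
  f_x(t,x)  = 25*t*x^4
  f_xx(t,x) = 100*t*x^3
Assemble drift = f_t + (1/2) f_xx = 5*x^3*(10*t + x^2) and diffusion = f_x = 25*t*x^4. Substituting x = B_t:
  d(5*B_t^5*t) = (5*B_t^3*(B_t^2 + 10*t)) dt + (25*B_t^4*t) dB_t.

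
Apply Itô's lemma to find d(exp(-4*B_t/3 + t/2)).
d(exp(-4*B_t/3 + t/2)) = (25*exp(-4*B_t/3 + t/2)/18) dt + (-4*exp(-4*B_t/3 + t/2)/3) dB_t

Itô's formula for f(t, x): d f(t, B_t) = (f_t + (1/2) f_xx) dt + f_x dB_t. Compute partials of f(t, x) = exp(t/2 - 4*x/3):
  f_t(t,x)  = exp(t/2 - 4*x/3)/2
  f_x(t,x)  = -4*exp(t/2 - 4*x/3)/3
  f_xx(t,x) = 16*exp(t/2 - 4*x/3)/9
Assemble drift = f_t + (1/2) f_xx = 25*exp(t/2 - 4*x/3)/18 and diffusion = f_x = -4*exp(t/2 - 4*x/3)/3. Substituting x = B_t:
  d(exp(-4*B_t/3 + t/2)) = (25*exp(-4*B_t/3 + t/2)/18) dt + (-4*exp(-4*B_t/3 + t/2)/3) dB_t.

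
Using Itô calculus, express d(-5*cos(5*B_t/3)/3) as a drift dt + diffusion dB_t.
d(-5*cos(5*B_t/3)/3) = (125*cos(5*B_t/3)/54) dt + (25*sin(5*B_t/3)/9) dB_t

Itô's formula for f(B_t) gives d f(B_t) = f'(B_t) dB_t + (1/2) f''(B_t) dt. Compute derivatives of f(x) = -5*cos(5*x/3)/3:
  f'(x)  = 25*sin(5*x/3)/9
  f''(x) = 125*cos(5*x/3)/27
Substitute x = B_t and multiply the f'' term by 1/2:
  drift     = (1/2) * (125*cos(5*x/3)/27) evaluated at B_t = 125*cos(5*B_t/3)/54
  diffusion = (25*sin(5*x/3)/9) evaluated at B_t = 25*sin(5*B_t/3)/9
Therefore d(-5*cos(5*B_t/3)/3) = (125*cos(5*B_t/3)/54) dt + (25*sin(5*B_t/3)/9) dB_t.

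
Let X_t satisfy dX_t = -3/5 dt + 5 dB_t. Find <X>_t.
<X>_t = 25*t

For an Itô process dX_t = a(t) dt + b(t) dB_t, the quadratic variation is <X>_t = int_0^t b(s)^2 ds (the drift term does not contribute). Here b(s) = 5, so
  b(s)^2 = 25.
Integrating from 0 to t:
  <X>_t = int_0^t (25) ds = 25*t.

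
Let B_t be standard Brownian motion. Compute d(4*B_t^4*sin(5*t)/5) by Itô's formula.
d(4*B_t^4*sin(5*t)/5) = (4*B_t^2*(B_t^2*cos(5*t) + 6*sin(5*t)/5)) dt + (16*B_t^3*sin(5*t)/5) dB_t

Itô's formula for f(t, x): d f(t, B_t) = (f_t + (1/2) f_xx) dt + f_x dB_t. Compute partials of f(t, x) = 4*x^4*sin(5*t)/5:
  f_t(t,x)  = 4*x^4*cos(5*t)
  f_x(t,x)  = 16*x^3*sin(5*t)/5
  f_xx(t,x) = 48*x^2*sin(5*t)/5
Assemble drift = f_t + (1/2) f_xx = 4*x^2*(x^2*cos(5*t) + 6*sin(5*t)/5) and diffusion = f_x = 16*x^3*sin(5*t)/5. Substituting x = B_t:
  d(4*B_t^4*sin(5*t)/5) = (4*B_t^2*(B_t^2*cos(5*t) + 6*sin(5*t)/5)) dt + (16*B_t^3*sin(5*t)/5) dB_t.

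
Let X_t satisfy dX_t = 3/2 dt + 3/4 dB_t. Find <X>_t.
<X>_t = 9*t/16

For an Itô process dX_t = a(t) dt + b(t) dB_t, the quadratic variation is <X>_t = int_0^t b(s)^2 ds (the drift term does not contribute). Here b(s) = 3/4, so
  b(s)^2 = 9/16.
Integrating from 0 to t:
  <X>_t = int_0^t (9/16) ds = 9*t/16.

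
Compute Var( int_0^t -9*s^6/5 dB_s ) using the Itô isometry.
Var = 81*t^13/325

The Itô integral of a deterministic integrand f(s) has mean 0 because each increment f(s) * (B_{s+ds} - B_s) has mean 0. By the Itô isometry:
  Var( int_0^t f(s) dB_s ) = E[ (int_0^t f(s) dB_s)^2 ] = int_0^t f(s)^2 ds.
Here f(s) = -9*s^6/5, so f(s)^2 = 81*s^12/25. Integrate:
  int_0^t (81*s^12/25) ds = 81*t^13/325.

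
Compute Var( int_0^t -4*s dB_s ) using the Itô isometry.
Var = 16*t^3/3

The Itô integral of a deterministic integrand f(s) has mean 0 because each increment f(s) * (B_{s+ds} - B_s) has mean 0. By the Itô isometry:
  Var( int_0^t f(s) dB_s ) = E[ (int_0^t f(s) dB_s)^2 ] = int_0^t f(s)^2 ds.
Here f(s) = -4*s, so f(s)^2 = 16*s^2. Integrate:
  int_0^t (16*s^2) ds = 16*t^3/3.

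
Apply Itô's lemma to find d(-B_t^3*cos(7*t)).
d(-B_t^3*cos(7*t)) = (B_t*(7*B_t^2*sin(7*t) - 3*cos(7*t))) dt + (-3*B_t^2*cos(7*t)) dB_t

Itô's formula for f(t, x): d f(t, B_t) = (f_t + (1/2) f_xx) dt + f_x dB_t. Compute partials of f(t, x) = -x^3*cos(7*t):
  f_t(t,x)  = 7*x^3*sin(7*t)
  f_x(t,x)  = -3*x^2*cos(7*t)
  f_xx(t,x) = -6*x*cos(7*t)
Assemble drift = f_t + (1/2) f_xx = x*(7*x^2*sin(7*t) - 3*cos(7*t)) and diffusion = f_x = -3*x^2*cos(7*t). Substituting x = B_t:
  d(-B_t^3*cos(7*t)) = (B_t*(7*B_t^2*sin(7*t) - 3*cos(7*t))) dt + (-3*B_t^2*cos(7*t)) dB_t.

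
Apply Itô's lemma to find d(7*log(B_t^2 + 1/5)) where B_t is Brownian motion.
d(7*log(B_t^2 + 1/5)) = (35*(1 - 5*B_t^2)/(5*B_t^2 + 1)^2) dt + (70*B_t/(5*B_t^2 + 1)) dB_t

Itô's formula for f(B_t) gives d f(B_t) = f'(B_t) dB_t + (1/2) f''(B_t) dt. Compute derivatives of f(x) = 7*log(x^2 + 1/5):
  f'(x)  = 70*x/(5*x^2 + 1)
  f''(x) = 70*(1 - 5*x^2)/(5*x^2 + 1)^2
Substitute x = B_t and multiply the f'' term by 1/2:
  drift     = (1/2) * (70*(1 - 5*x^2)/(5*x^2 + 1)^2) evaluated at B_t = 35*(1 - 5*B_t^2)/(5*B_t^2 + 1)^2
  diffusion = (70*x/(5*x^2 + 1)) evaluated at B_t = 70*B_t/(5*B_t^2 + 1)
Therefore d(7*log(B_t^2 + 1/5)) = (35*(1 - 5*B_t^2)/(5*B_t^2 + 1)^2) dt + (70*B_t/(5*B_t^2 + 1)) dB_t.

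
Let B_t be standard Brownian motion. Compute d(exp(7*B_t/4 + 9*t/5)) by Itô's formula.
d(exp(7*B_t/4 + 9*t/5)) = (533*exp(7*B_t/4 + 9*t/5)/160) dt + (7*exp(7*B_t/4 + 9*t/5)/4) dB_t

Itô's formula for f(t, x): d f(t, B_t) = (f_t + (1/2) f_xx) dt + f_x dB_t. Compute partials of f(t, x) = exp(9*t/5 + 7*x/4):
  f_t(t,x)  = 9*exp(9*t/5 + 7*x/4)/5
  f_x(t,x)  = 7*exp(9*t/5 + 7*x/4)/4
  f_xx(t,x) = 49*exp(9*t/5 + 7*x/4)/16
Assemble drift = f_t + (1/2) f_xx = 533*exp(9*t/5 + 7*x/4)/160 and diffusion = f_x = 7*exp(9*t/5 + 7*x/4)/4. Substituting x = B_t:
  d(exp(7*B_t/4 + 9*t/5)) = (533*exp(7*B_t/4 + 9*t/5)/160) dt + (7*exp(7*B_t/4 + 9*t/5)/4) dB_t.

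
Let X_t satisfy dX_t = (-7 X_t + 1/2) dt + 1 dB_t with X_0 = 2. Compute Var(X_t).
Var(X_t) = 1/14 - exp(-14*t)/14

The variance V(t) = Var(X_t) satisfies V'(t) = 2 a V(t) + c^2 with V(0) = 0 (drift coefficient is linear in X, diffusion is constant). With a = -7, c = 1, the solution is
  V(t) = (c^2 / (2 a)) * (exp(2 a t) - 1)
       = (1^2 / (2*(-7))) * (exp((-14) t) - 1)
       = 1/14 - exp(-14*t)/14.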